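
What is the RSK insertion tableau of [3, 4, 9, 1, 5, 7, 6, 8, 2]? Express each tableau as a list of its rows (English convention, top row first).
P = [[1, 2, 5, 6, 8], [3, 4], [7], [9]]

Insert 3: appended to row 1. P = [[3]].
Insert 4: appended to row 1. P = [[3, 4]].
Insert 9: appended to row 1. P = [[3, 4, 9]].
Insert 1: 1 bumps 3 from row 1; 3 starts row 2. P = [[1, 4, 9], [3]].
Insert 5: 5 bumps 9 from row 1; 9 appends to row 2. P = [[1, 4, 5], [3, 9]].
Insert 7: appended to row 1. P = [[1, 4, 5, 7], [3, 9]].
Insert 6: 6 bumps 7 from row 1; 7 bumps 9 from row 2; 9 starts row 3. P = [[1, 4, 5, 6], [3, 7], [9]].
Insert 8: appended to row 1. P = [[1, 4, 5, 6, 8], [3, 7], [9]].
Insert 2: 2 bumps 4 from row 1; 4 bumps 7 from row 2; 7 bumps 9 from row 3; 9 starts row 4. P = [[1, 2, 5, 6, 8], [3, 4], [7], [9]].

So P = [[1, 2, 5, 6, 8], [3, 4], [7], [9]].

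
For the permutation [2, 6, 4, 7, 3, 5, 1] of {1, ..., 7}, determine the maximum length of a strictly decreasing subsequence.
4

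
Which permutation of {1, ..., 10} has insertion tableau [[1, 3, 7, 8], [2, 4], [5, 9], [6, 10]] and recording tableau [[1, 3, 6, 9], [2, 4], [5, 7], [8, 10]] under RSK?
6 2 10 5 4 9 7 1 8 3

Reverse RSK: for i = n, n-1, ..., 1, locate i in Q, remove the corresponding corner cell from P, and reverse-bump its entry up through P; the value ejected from row 1 is w(i).

So w = 6 2 10 5 4 9 7 1 8 3.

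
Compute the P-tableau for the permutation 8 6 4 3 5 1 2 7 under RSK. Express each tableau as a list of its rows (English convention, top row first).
P = [[1, 2, 7], [3, 5], [4], [6], [8]]

Insert 8: appended to row 1. P = [[8]].
Insert 6: 6 bumps 8 from row 1; 8 starts row 2. P = [[6], [8]].
Insert 4: 4 bumps 6 from row 1; 6 bumps 8 from row 2; 8 starts row 3. P = [[4], [6], [8]].
Insert 3: 3 bumps 4 from row 1; 4 bumps 6 from row 2; 6 bumps 8 from row 3; 8 starts row 4. P = [[3], [4], [6], [8]].
Insert 5: appended to row 1. P = [[3, 5], [4], [6], [8]].
Insert 1: 1 bumps 3 from row 1; 3 bumps 4 from row 2; 4 bumps 6 from row 3; 6 bumps 8 from row 4; 8 starts row 5. P = [[1, 5], [3], [4], [6], [8]].
Insert 2: 2 bumps 5 from row 1; 5 appends to row 2. P = [[1, 2], [3, 5], [4], [6], [8]].
Insert 7: appended to row 1. P = [[1, 2, 7], [3, 5], [4], [6], [8]].

So P = [[1, 2, 7], [3, 5], [4], [6], [8]].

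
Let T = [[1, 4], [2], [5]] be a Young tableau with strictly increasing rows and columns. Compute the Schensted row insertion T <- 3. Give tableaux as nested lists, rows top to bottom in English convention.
In row 1, 3 replaces 4 (the leftmost entry greater than 3); 4 is bumped to row 2. 4 is appended to row 2. The new tableau is [[1, 3], [2, 4], [5]].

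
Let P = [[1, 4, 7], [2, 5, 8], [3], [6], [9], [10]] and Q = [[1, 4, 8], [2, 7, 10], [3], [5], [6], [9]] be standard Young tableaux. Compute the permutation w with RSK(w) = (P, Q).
10 9 3 6 5 2 4 8 1 7

Reverse the RSK construction: for i from n down to 1, find the cell of Q containing i, remove the entry at that cell from P, and reverse-bump it up through P; the value ejected from row 1 is w(i).

Step i=10: Q has 10 at row 2, column 3; remove 8 from row 2 of P and reverse-bump: 8 enters row 1 and ejects 7. So w(10) = 7. P is now [[1, 4, 8], [2, 5], [3], [6], [9], [10]].
Step i=9: Q has 9 at row 6, column 1; remove 10 from row 6 of P and reverse-bump: 10 enters row 5 and ejects 9; 9 enters row 4 and ejects 6; 6 enters row 3 and ejects 3; 3 enters row 2 and ejects 2; 2 enters row 1 and ejects 1. So w(9) = 1. P is now [[2, 4, 8], [3, 5], [6], [9], [10]].
Step i=8: Q has 8 at row 1, column 3; remove that cell from P, ejecting 8. So w(8) = 8. P is now [[2, 4], [3, 5], [6], [9], [10]].
Step i=7: Q has 7 at row 2, column 2; remove 5 from row 2 of P and reverse-bump: 5 enters row 1 and ejects 4. So w(7) = 4. P is now [[2, 5], [3], [6], [9], [10]].
Step i=6: Q has 6 at row 5, column 1; remove 10 from row 5 of P and reverse-bump: 10 enters row 4 and ejects 9; 9 enters row 3 and ejects 6; 6 enters row 2 and ejects 3; 3 enters row 1 and ejects 2. So w(6) = 2. P is now [[3, 5], [6], [9], [10]].
Step i=5: Q has 5 at row 4, column 1; remove 10 from row 4 of P and reverse-bump: 10 enters row 3 and ejects 9; 9 enters row 2 and ejects 6; 6 enters row 1 and ejects 5. So w(5) = 5. P is now [[3, 6], [9], [10]].
Step i=4: Q has 4 at row 1, column 2; remove that cell from P, ejecting 6. So w(4) = 6. P is now [[3], [9], [10]].
Step i=3: Q has 3 at row 3, column 1; remove 10 from row 3 of P and reverse-bump: 10 enters row 2 and ejects 9; 9 enters row 1 and ejects 3. So w(3) = 3. P is now [[9], [10]].
Step i=2: Q has 2 at row 2, column 1; remove 10 from row 2 of P and reverse-bump: 10 enters row 1 and ejects 9. So w(2) = 9. P is now [[10]].
Step i=1: Q has 1 at row 1, column 1; remove that cell from P, ejecting 10. So w(1) = 10. P is now [].

So w = 10 9 3 6 5 2 4 8 1 7.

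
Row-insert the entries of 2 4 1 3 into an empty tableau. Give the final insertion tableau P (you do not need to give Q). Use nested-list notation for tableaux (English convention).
Insert 2: appended to row 1. P = [[2]].
Insert 4: appended to row 1. P = [[2, 4]].
Insert 1: 1 bumps 2 from row 1; 2 starts row 2. P = [[1, 4], [2]].
Insert 3: 3 bumps 4 from row 1; 4 appends to row 2. P = [[1, 3], [2, 4]].

So P = [[1, 3], [2, 4]].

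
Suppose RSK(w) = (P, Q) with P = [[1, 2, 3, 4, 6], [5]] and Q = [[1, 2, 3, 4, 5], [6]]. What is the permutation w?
Reverse the RSK construction: for i from n down to 1, find the cell of Q containing i, remove the entry at that cell from P, and reverse-bump it up through P; the value ejected from row 1 is w(i).

Step i=6: Q has 6 at row 2, column 1; remove 5 from row 2 of P and reverse-bump: 5 enters row 1 and ejects 4. So w(6) = 4. P is now [[1, 2, 3, 5, 6]].
Step i=5: Q has 5 at row 1, column 5; remove that cell from P, ejecting 6. So w(5) = 6. P is now [[1, 2, 3, 5]].
Step i=4: Q has 4 at row 1, column 4; remove that cell from P, ejecting 5. So w(4) = 5. P is now [[1, 2, 3]].
Step i=3: Q has 3 at row 1, column 3; remove that cell from P, ejecting 3. So w(3) = 3. P is now [[1, 2]].
Step i=2: Q has 2 at row 1, column 2; remove that cell from P, ejecting 2. So w(2) = 2. P is now [[1]].
Step i=1: Q has 1 at row 1, column 1; remove that cell from P, ejecting 1. So w(1) = 1. P is now [].

So w = 1 2 3 5 6 4.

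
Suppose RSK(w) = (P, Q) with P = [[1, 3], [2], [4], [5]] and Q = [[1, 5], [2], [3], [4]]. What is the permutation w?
Reverse the RSK construction: for i from n down to 1, find the cell of Q containing i, remove the entry at that cell from P, and reverse-bump it up through P; the value ejected from row 1 is w(i).

Step i=5: Q has 5 at row 1, column 2; remove that cell from P, ejecting 3. So w(5) = 3. P is now [[1], [2], [4], [5]].
Step i=4: Q has 4 at row 4, column 1; remove 5 from row 4 of P and reverse-bump: 5 enters row 3 and ejects 4; 4 enters row 2 and ejects 2; 2 enters row 1 and ejects 1. So w(4) = 1. P is now [[2], [4], [5]].
Step i=3: Q has 3 at row 3, column 1; remove 5 from row 3 of P and reverse-bump: 5 enters row 2 and ejects 4; 4 enters row 1 and ejects 2. So w(3) = 2. P is now [[4], [5]].
Step i=2: Q has 2 at row 2, column 1; remove 5 from row 2 of P and reverse-bump: 5 enters row 1 and ejects 4. So w(2) = 4. P is now [[5]].
Step i=1: Q has 1 at row 1, column 1; remove that cell from P, ejecting 5. So w(1) = 5. P is now [].

So w = 5 4 2 1 3.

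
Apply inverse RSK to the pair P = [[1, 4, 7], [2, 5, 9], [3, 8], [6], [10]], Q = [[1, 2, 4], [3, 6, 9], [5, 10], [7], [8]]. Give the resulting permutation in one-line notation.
6 10 8 9 3 5 2 1 7 4

Reverse the RSK construction: for i from n down to 1, find the cell of Q containing i, remove the entry at that cell from P, and reverse-bump it up through P; the value ejected from row 1 is w(i).

Step i=10: Q has 10 at row 3, column 2; remove 8 from row 3 of P and reverse-bump: 8 enters row 2 and ejects 5; 5 enters row 1 and ejects 4. So w(10) = 4. P is now [[1, 5, 7], [2, 8, 9], [3], [6], [10]].
Step i=9: Q has 9 at row 2, column 3; remove 9 from row 2 of P and reverse-bump: 9 enters row 1 and ejects 7. So w(9) = 7. P is now [[1, 5, 9], [2, 8], [3], [6], [10]].
Step i=8: Q has 8 at row 5, column 1; remove 10 from row 5 of P and reverse-bump: 10 enters row 4 and ejects 6; 6 enters row 3 and ejects 3; 3 enters row 2 and ejects 2; 2 enters row 1 and ejects 1. So w(8) = 1. P is now [[2, 5, 9], [3, 8], [6], [10]].
Step i=7: Q has 7 at row 4, column 1; remove 10 from row 4 of P and reverse-bump: 10 enters row 3 and ejects 6; 6 enters row 2 and ejects 3; 3 enters row 1 and ejects 2. So w(7) = 2. P is now [[3, 5, 9], [6, 8], [10]].
Step i=6: Q has 6 at row 2, column 2; remove 8 from row 2 of P and reverse-bump: 8 enters row 1 and ejects 5. So w(6) = 5. P is now [[3, 8, 9], [6], [10]].
Step i=5: Q has 5 at row 3, column 1; remove 10 from row 3 of P and reverse-bump: 10 enters row 2 and ejects 6; 6 enters row 1 and ejects 3. So w(5) = 3. P is now [[6, 8, 9], [10]].
Step i=4: Q has 4 at row 1, column 3; remove that cell from P, ejecting 9. So w(4) = 9. P is now [[6, 8], [10]].
Step i=3: Q has 3 at row 2, column 1; remove 10 from row 2 of P and reverse-bump: 10 enters row 1 and ejects 8. So w(3) = 8. P is now [[6, 10]].
Step i=2: Q has 2 at row 1, column 2; remove that cell from P, ejecting 10. So w(2) = 10. P is now [[6]].
Step i=1: Q has 1 at row 1, column 1; remove that cell from P, ejecting 6. So w(1) = 6. P is now [].

So w = 6 10 8 9 3 5 2 1 7 4.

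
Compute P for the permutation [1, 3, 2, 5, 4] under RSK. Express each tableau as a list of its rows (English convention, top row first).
P = [[1, 2, 4], [3, 5]]

Insert 1: appended to row 1. P = [[1]].
Insert 3: appended to row 1. P = [[1, 3]].
Insert 2: 2 bumps 3 from row 1; 3 starts row 2. P = [[1, 2], [3]].
Insert 5: appended to row 1. P = [[1, 2, 5], [3]].
Insert 4: 4 bumps 5 from row 1; 5 appends to row 2. P = [[1, 2, 4], [3, 5]].

So P = [[1, 2, 4], [3, 5]].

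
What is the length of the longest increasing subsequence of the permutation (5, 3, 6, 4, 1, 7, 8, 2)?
4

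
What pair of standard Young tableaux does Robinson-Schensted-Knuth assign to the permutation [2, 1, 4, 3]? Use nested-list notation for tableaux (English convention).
P = [[1, 3], [2, 4]], Q = [[1, 3], [2, 4]]

Insert each entry of the permutation into P by Schensted row insertion, recording in Q the position of each new cell.

Insert 2: appended to row 1. P = [[2]], Q = [[1]].
Insert 1: 1 bumps 2 from row 1; 2 starts row 2. P = [[1], [2]], Q = [[1], [2]].
Insert 4: appended to row 1. P = [[1, 4], [2]], Q = [[1, 3], [2]].
Insert 3: 3 bumps 4 from row 1; 4 appends to row 2. P = [[1, 3], [2, 4]], Q = [[1, 3], [2, 4]].

So P = [[1, 3], [2, 4]], Q = [[1, 3], [2, 4]].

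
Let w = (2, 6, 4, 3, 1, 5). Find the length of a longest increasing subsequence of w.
3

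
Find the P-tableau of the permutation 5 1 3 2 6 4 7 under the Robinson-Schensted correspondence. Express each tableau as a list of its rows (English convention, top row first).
P = [[1, 2, 4, 7], [3, 6], [5]]

After inserting 5: P = [[5]].
After inserting 1: P = [[1], [5]].
After inserting 3: P = [[1, 3], [5]].
After inserting 2: P = [[1, 2], [3], [5]].
After inserting 6: P = [[1, 2, 6], [3], [5]].
After inserting 4: P = [[1, 2, 4], [3, 6], [5]].
After inserting 7: P = [[1, 2, 4, 7], [3, 6], [5]].

So P = [[1, 2, 4, 7], [3, 6], [5]].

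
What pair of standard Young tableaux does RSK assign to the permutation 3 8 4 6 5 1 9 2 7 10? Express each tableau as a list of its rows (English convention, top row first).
P = [[1, 2, 5, 7, 10], [3, 4, 9], [6], [8]], Q = [[1, 2, 4, 7, 10], [3, 8, 9], [5], [6]]

Insert each entry of the permutation into P by Schensted row insertion, recording in Q the position of each new cell.

Insert 3: appended to row 1. P = [[3]], Q = [[1]].
Insert 8: appended to row 1. P = [[3, 8]], Q = [[1, 2]].
Insert 4: 4 bumps 8 from row 1; 8 starts row 2. P = [[3, 4], [8]], Q = [[1, 2], [3]].
Insert 6: appended to row 1. P = [[3, 4, 6], [8]], Q = [[1, 2, 4], [3]].
Insert 5: 5 bumps 6 from row 1; 6 bumps 8 from row 2; 8 starts row 3. P = [[3, 4, 5], [6], [8]], Q = [[1, 2, 4], [3], [5]].
Insert 1: 1 bumps 3 from row 1; 3 bumps 6 from row 2; 6 bumps 8 from row 3; 8 starts row 4. P = [[1, 4, 5], [3], [6], [8]], Q = [[1, 2, 4], [3], [5], [6]].
Insert 9: appended to row 1. P = [[1, 4, 5, 9], [3], [6], [8]], Q = [[1, 2, 4, 7], [3], [5], [6]].
Insert 2: 2 bumps 4 from row 1; 4 appends to row 2. P = [[1, 2, 5, 9], [3, 4], [6], [8]], Q = [[1, 2, 4, 7], [3, 8], [5], [6]].
Insert 7: 7 bumps 9 from row 1; 9 appends to row 2. P = [[1, 2, 5, 7], [3, 4, 9], [6], [8]], Q = [[1, 2, 4, 7], [3, 8, 9], [5], [6]].
Insert 10: appended to row 1. P = [[1, 2, 5, 7, 10], [3, 4, 9], [6], [8]], Q = [[1, 2, 4, 7, 10], [3, 8, 9], [5], [6]].

So P = [[1, 2, 5, 7, 10], [3, 4, 9], [6], [8]], Q = [[1, 2, 4, 7, 10], [3, 8, 9], [5], [6]].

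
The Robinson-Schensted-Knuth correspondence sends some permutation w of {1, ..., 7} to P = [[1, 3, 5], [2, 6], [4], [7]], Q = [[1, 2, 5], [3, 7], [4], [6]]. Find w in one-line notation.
2 7 4 3 6 1 5

Reverse the RSK construction: for i from n down to 1, find the cell of Q containing i, remove the entry at that cell from P, and reverse-bump it up through P; the value ejected from row 1 is w(i).

Step i=7: Q has 7 at row 2, column 2; remove 6 from row 2 of P and reverse-bump: 6 enters row 1 and ejects 5. So w(7) = 5. P is now [[1, 3, 6], [2], [4], [7]].
Step i=6: Q has 6 at row 4, column 1; remove 7 from row 4 of P and reverse-bump: 7 enters row 3 and ejects 4; 4 enters row 2 and ejects 2; 2 enters row 1 and ejects 1. So w(6) = 1. P is now [[2, 3, 6], [4], [7]].
Step i=5: Q has 5 at row 1, column 3; remove that cell from P, ejecting 6. So w(5) = 6. P is now [[2, 3], [4], [7]].
Step i=4: Q has 4 at row 3, column 1; remove 7 from row 3 of P and reverse-bump: 7 enters row 2 and ejects 4; 4 enters row 1 and ejects 3. So w(4) = 3. P is now [[2, 4], [7]].
Step i=3: Q has 3 at row 2, column 1; remove 7 from row 2 of P and reverse-bump: 7 enters row 1 and ejects 4. So w(3) = 4. P is now [[2, 7]].
Step i=2: Q has 2 at row 1, column 2; remove that cell from P, ejecting 7. So w(2) = 7. P is now [[2]].
Step i=1: Q has 1 at row 1, column 1; remove that cell from P, ejecting 2. So w(1) = 2. P is now [].

So w = 2 7 4 3 6 1 5.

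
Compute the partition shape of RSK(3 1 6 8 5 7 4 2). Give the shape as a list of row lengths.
Row-insert each entry into an empty tableau.

After inserting 3: P = [[3]].
After inserting 1: P = [[1], [3]].
After inserting 6: P = [[1, 6], [3]].
After inserting 8: P = [[1, 6, 8], [3]].
After inserting 5: P = [[1, 5, 8], [3, 6]].
After inserting 7: P = [[1, 5, 7], [3, 6, 8]].
After inserting 4: P = [[1, 4, 7], [3, 5, 8], [6]].
After inserting 2: P = [[1, 2, 7], [3, 4, 8], [5], [6]].

The final insertion tableau P = [[1, 2, 7], [3, 4, 8], [5], [6]] has shape [3, 3, 1, 1].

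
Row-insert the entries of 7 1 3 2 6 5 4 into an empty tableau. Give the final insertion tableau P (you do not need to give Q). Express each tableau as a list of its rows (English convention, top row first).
After inserting 7: P = [[7]].
After inserting 1: P = [[1], [7]].
After inserting 3: P = [[1, 3], [7]].
After inserting 2: P = [[1, 2], [3], [7]].
After inserting 6: P = [[1, 2, 6], [3], [7]].
After inserting 5: P = [[1, 2, 5], [3, 6], [7]].
After inserting 4: P = [[1, 2, 4], [3, 5], [6], [7]].

So P = [[1, 2, 4], [3, 5], [6], [7]].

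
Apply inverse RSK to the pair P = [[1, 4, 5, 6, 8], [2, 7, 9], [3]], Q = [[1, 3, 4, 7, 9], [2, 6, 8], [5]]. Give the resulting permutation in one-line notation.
Reverse the RSK construction: for i from n down to 1, find the cell of Q containing i, remove the entry at that cell from P, and reverse-bump it up through P; the value ejected from row 1 is w(i).

Step i=9: Q has 9 at row 1, column 5; remove that cell from P, ejecting 8. So w(9) = 8. P is now [[1, 4, 5, 6], [2, 7, 9], [3]].
Step i=8: Q has 8 at row 2, column 3; remove 9 from row 2 of P and reverse-bump: 9 enters row 1 and ejects 6. So w(8) = 6. P is now [[1, 4, 5, 9], [2, 7], [3]].
Step i=7: Q has 7 at row 1, column 4; remove that cell from P, ejecting 9. So w(7) = 9. P is now [[1, 4, 5], [2, 7], [3]].
Step i=6: Q has 6 at row 2, column 2; remove 7 from row 2 of P and reverse-bump: 7 enters row 1 and ejects 5. So w(6) = 5. P is now [[1, 4, 7], [2], [3]].
Step i=5: Q has 5 at row 3, column 1; remove 3 from row 3 of P and reverse-bump: 3 enters row 2 and ejects 2; 2 enters row 1 and ejects 1. So w(5) = 1. P is now [[2, 4, 7], [3]].
Step i=4: Q has 4 at row 1, column 3; remove that cell from P, ejecting 7. So w(4) = 7. P is now [[2, 4], [3]].
Step i=3: Q has 3 at row 1, column 2; remove that cell from P, ejecting 4. So w(3) = 4. P is now [[2], [3]].
Step i=2: Q has 2 at row 2, column 1; remove 3 from row 2 of P and reverse-bump: 3 enters row 1 and ejects 2. So w(2) = 2. P is now [[3]].
Step i=1: Q has 1 at row 1, column 1; remove that cell from P, ejecting 3. So w(1) = 3. P is now [].

So w = 3 2 4 7 1 5 9 6 8.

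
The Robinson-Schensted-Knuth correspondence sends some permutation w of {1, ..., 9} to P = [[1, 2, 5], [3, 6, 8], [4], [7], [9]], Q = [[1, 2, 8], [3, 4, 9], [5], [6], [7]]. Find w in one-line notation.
4 9 1 7 6 3 2 8 5

Reverse the RSK construction: for i from n down to 1, find the cell of Q containing i, remove the entry at that cell from P, and reverse-bump it up through P; the value ejected from row 1 is w(i).

Step i=9: Q has 9 at row 2, column 3; remove 8 from row 2 of P and reverse-bump: 8 enters row 1 and ejects 5. So w(9) = 5. P is now [[1, 2, 8], [3, 6], [4], [7], [9]].
Step i=8: Q has 8 at row 1, column 3; remove that cell from P, ejecting 8. So w(8) = 8. P is now [[1, 2], [3, 6], [4], [7], [9]].
Step i=7: Q has 7 at row 5, column 1; remove 9 from row 5 of P and reverse-bump: 9 enters row 4 and ejects 7; 7 enters row 3 and ejects 4; 4 enters row 2 and ejects 3; 3 enters row 1 and ejects 2. So w(7) = 2. P is now [[1, 3], [4, 6], [7], [9]].
Step i=6: Q has 6 at row 4, column 1; remove 9 from row 4 of P and reverse-bump: 9 enters row 3 and ejects 7; 7 enters row 2 and ejects 6; 6 enters row 1 and ejects 3. So w(6) = 3. P is now [[1, 6], [4, 7], [9]].
Step i=5: Q has 5 at row 3, column 1; remove 9 from row 3 of P and reverse-bump: 9 enters row 2 and ejects 7; 7 enters row 1 and ejects 6. So w(5) = 6. P is now [[1, 7], [4, 9]].
Step i=4: Q has 4 at row 2, column 2; remove 9 from row 2 of P and reverse-bump: 9 enters row 1 and ejects 7. So w(4) = 7. P is now [[1, 9], [4]].
Step i=3: Q has 3 at row 2, column 1; remove 4 from row 2 of P and reverse-bump: 4 enters row 1 and ejects 1. So w(3) = 1. P is now [[4, 9]].
Step i=2: Q has 2 at row 1, column 2; remove that cell from P, ejecting 9. So w(2) = 9. P is now [[4]].
Step i=1: Q has 1 at row 1, column 1; remove that cell from P, ejecting 4. So w(1) = 4. P is now [].

So w = 4 9 1 7 6 3 2 8 5.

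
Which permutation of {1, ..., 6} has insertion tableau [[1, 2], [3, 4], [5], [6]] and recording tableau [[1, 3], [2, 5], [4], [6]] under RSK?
6 3 5 1 4 2

Reverse the RSK construction: for i from n down to 1, find the cell of Q containing i, remove the entry at that cell from P, and reverse-bump it up through P; the value ejected from row 1 is w(i).

Step i=6: Q has 6 at row 4, column 1; remove 6 from row 4 of P and reverse-bump: 6 enters row 3 and ejects 5; 5 enters row 2 and ejects 4; 4 enters row 1 and ejects 2. So w(6) = 2. P is now [[1, 4], [3, 5], [6]].
Step i=5: Q has 5 at row 2, column 2; remove 5 from row 2 of P and reverse-bump: 5 enters row 1 and ejects 4. So w(5) = 4. P is now [[1, 5], [3], [6]].
Step i=4: Q has 4 at row 3, column 1; remove 6 from row 3 of P and reverse-bump: 6 enters row 2 and ejects 3; 3 enters row 1 and ejects 1. So w(4) = 1. P is now [[3, 5], [6]].
Step i=3: Q has 3 at row 1, column 2; remove that cell from P, ejecting 5. So w(3) = 5. P is now [[3], [6]].
Step i=2: Q has 2 at row 2, column 1; remove 6 from row 2 of P and reverse-bump: 6 enters row 1 and ejects 3. So w(2) = 3. P is now [[6]].
Step i=1: Q has 1 at row 1, column 1; remove that cell from P, ejecting 6. So w(1) = 6. P is now [].

So w = 6 3 5 1 4 2.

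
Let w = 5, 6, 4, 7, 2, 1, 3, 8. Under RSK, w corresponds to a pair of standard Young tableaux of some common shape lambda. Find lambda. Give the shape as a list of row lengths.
[4, 2, 1, 1]

Row-insert each entry into an empty tableau.

After inserting 5: P = [[5]].
After inserting 6: P = [[5, 6]].
After inserting 4: P = [[4, 6], [5]].
After inserting 7: P = [[4, 6, 7], [5]].
After inserting 2: P = [[2, 6, 7], [4], [5]].
After inserting 1: P = [[1, 6, 7], [2], [4], [5]].
After inserting 3: P = [[1, 3, 7], [2, 6], [4], [5]].
After inserting 8: P = [[1, 3, 7, 8], [2, 6], [4], [5]].

The final insertion tableau P = [[1, 3, 7, 8], [2, 6], [4], [5]] has shape [4, 2, 1, 1].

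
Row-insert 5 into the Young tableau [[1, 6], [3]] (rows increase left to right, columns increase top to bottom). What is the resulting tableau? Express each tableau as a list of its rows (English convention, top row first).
[[1, 5], [3, 6]]

In row 1, 5 replaces 6 (the leftmost entry greater than 5); 6 is bumped to row 2. 6 is appended to row 2. The new tableau is [[1, 5], [3, 6]].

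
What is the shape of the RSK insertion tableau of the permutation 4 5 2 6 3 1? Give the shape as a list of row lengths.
Row-insert each entry into an empty tableau.

After inserting 4: P = [[4]].
After inserting 5: P = [[4, 5]].
After inserting 2: P = [[2, 5], [4]].
After inserting 6: P = [[2, 5, 6], [4]].
After inserting 3: P = [[2, 3, 6], [4, 5]].
After inserting 1: P = [[1, 3, 6], [2, 5], [4]].

The final insertion tableau P = [[1, 3, 6], [2, 5], [4]] has shape [3, 2, 1].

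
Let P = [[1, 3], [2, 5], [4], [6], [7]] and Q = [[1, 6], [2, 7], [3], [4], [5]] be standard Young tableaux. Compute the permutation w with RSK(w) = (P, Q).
Reverse the RSK construction: for i from n down to 1, find the cell of Q containing i, remove the entry at that cell from P, and reverse-bump it up through P; the value ejected from row 1 is w(i).

Step i=7: Q has 7 at row 2, column 2; remove 5 from row 2 of P and reverse-bump: 5 enters row 1 and ejects 3. So w(7) = 3. P is now [[1, 5], [2], [4], [6], [7]].
Step i=6: Q has 6 at row 1, column 2; remove that cell from P, ejecting 5. So w(6) = 5. P is now [[1], [2], [4], [6], [7]].
Step i=5: Q has 5 at row 5, column 1; remove 7 from row 5 of P and reverse-bump: 7 enters row 4 and ejects 6; 6 enters row 3 and ejects 4; 4 enters row 2 and ejects 2; 2 enters row 1 and ejects 1. So w(5) = 1. P is now [[2], [4], [6], [7]].
Step i=4: Q has 4 at row 4, column 1; remove 7 from row 4 of P and reverse-bump: 7 enters row 3 and ejects 6; 6 enters row 2 and ejects 4; 4 enters row 1 and ejects 2. So w(4) = 2. P is now [[4], [6], [7]].
Step i=3: Q has 3 at row 3, column 1; remove 7 from row 3 of P and reverse-bump: 7 enters row 2 and ejects 6; 6 enters row 1 and ejects 4. So w(3) = 4. P is now [[6], [7]].
Step i=2: Q has 2 at row 2, column 1; remove 7 from row 2 of P and reverse-bump: 7 enters row 1 and ejects 6. So w(2) = 6. P is now [[7]].
Step i=1: Q has 1 at row 1, column 1; remove that cell from P, ejecting 7. So w(1) = 7. P is now [].

So w = 7 6 4 2 1 5 3.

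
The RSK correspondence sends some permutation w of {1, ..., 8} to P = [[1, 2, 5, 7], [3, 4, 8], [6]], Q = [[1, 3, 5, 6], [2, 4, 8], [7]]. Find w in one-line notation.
3 1 6 4 5 8 2 7

Reverse RSK: for i = n, n-1, ..., 1, locate i in Q, remove the corresponding corner cell from P, and reverse-bump its entry up through P; the value ejected from row 1 is w(i).

So w = 3 1 6 4 5 8 2 7.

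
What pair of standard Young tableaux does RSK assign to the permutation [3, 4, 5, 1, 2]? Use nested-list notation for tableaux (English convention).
Insert each entry of the permutation into P by Schensted row insertion, recording in Q the position of each new cell.

Insert 3: appended to row 1. P = [[3]].
Insert 4: appended to row 1. P = [[3, 4]].
Insert 5: appended to row 1. P = [[3, 4, 5]].
Insert 1: 1 bumps 3 from row 1; 3 starts row 2. P = [[1, 4, 5], [3]].
Insert 2: 2 bumps 4 from row 1; 4 appends to row 2. P = [[1, 2, 5], [3, 4]].

So P = [[1, 2, 5], [3, 4]], Q = [[1, 2, 3], [4, 5]].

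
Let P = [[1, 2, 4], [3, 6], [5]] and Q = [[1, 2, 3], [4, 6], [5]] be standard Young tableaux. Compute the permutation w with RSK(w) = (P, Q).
1 5 6 3 2 4

Reverse RSK: for i = n, n-1, ..., 1, locate i in Q, remove the corresponding corner cell from P, and reverse-bump its entry up through P; the value ejected from row 1 is w(i).

So w = 1 5 6 3 2 4.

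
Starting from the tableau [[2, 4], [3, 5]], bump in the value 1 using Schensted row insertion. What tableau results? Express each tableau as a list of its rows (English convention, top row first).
[[1, 4], [2, 5], [3]]

In row 1, 1 replaces 2 (the leftmost entry greater than 1); 2 is bumped to row 2. In row 2, 2 replaces 3 (the leftmost entry greater than 2); 3 is bumped to row 3. 3 starts a new row 3. The new tableau is [[1, 4], [2, 5], [3]].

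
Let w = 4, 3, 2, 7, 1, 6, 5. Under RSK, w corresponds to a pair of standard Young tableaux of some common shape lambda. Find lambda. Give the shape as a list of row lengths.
Row-insert each entry into an empty tableau.

After inserting 4: P = [[4]].
After inserting 3: P = [[3], [4]].
After inserting 2: P = [[2], [3], [4]].
After inserting 7: P = [[2, 7], [3], [4]].
After inserting 1: P = [[1, 7], [2], [3], [4]].
After inserting 6: P = [[1, 6], [2, 7], [3], [4]].
After inserting 5: P = [[1, 5], [2, 6], [3, 7], [4]].

The final insertion tableau P = [[1, 5], [2, 6], [3, 7], [4]] has shape [2, 2, 2, 1].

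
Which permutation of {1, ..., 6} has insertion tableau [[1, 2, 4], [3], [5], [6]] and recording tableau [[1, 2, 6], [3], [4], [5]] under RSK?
Reverse the RSK construction: for i from n down to 1, find the cell of Q containing i, remove the entry at that cell from P, and reverse-bump it up through P; the value ejected from row 1 is w(i).

Step i=6: Q has 6 at row 1, column 3; remove that cell from P, ejecting 4. So w(6) = 4. P is now [[1, 2], [3], [5], [6]].
Step i=5: Q has 5 at row 4, column 1; remove 6 from row 4 of P and reverse-bump: 6 enters row 3 and ejects 5; 5 enters row 2 and ejects 3; 3 enters row 1 and ejects 2. So w(5) = 2. P is now [[1, 3], [5], [6]].
Step i=4: Q has 4 at row 3, column 1; remove 6 from row 3 of P and reverse-bump: 6 enters row 2 and ejects 5; 5 enters row 1 and ejects 3. So w(4) = 3. P is now [[1, 5], [6]].
Step i=3: Q has 3 at row 2, column 1; remove 6 from row 2 of P and reverse-bump: 6 enters row 1 and ejects 5. So w(3) = 5. P is now [[1, 6]].
Step i=2: Q has 2 at row 1, column 2; remove that cell from P, ejecting 6. So w(2) = 6. P is now [[1]].
Step i=1: Q has 1 at row 1, column 1; remove that cell from P, ejecting 1. So w(1) = 1. P is now [].

So w = 1 6 5 3 2 4.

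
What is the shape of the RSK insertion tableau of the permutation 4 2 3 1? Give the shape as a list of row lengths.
[2, 1, 1]

Row-insert each entry into an empty tableau.

After inserting 4: P = [[4]].
After inserting 2: P = [[2], [4]].
After inserting 3: P = [[2, 3], [4]].
After inserting 1: P = [[1, 3], [2], [4]].

The final insertion tableau P = [[1, 3], [2], [4]] has shape [2, 1, 1].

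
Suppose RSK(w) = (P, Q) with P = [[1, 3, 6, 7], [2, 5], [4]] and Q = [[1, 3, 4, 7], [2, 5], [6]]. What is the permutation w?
Reverse RSK: for i = n, n-1, ..., 1, locate i in Q, remove the corresponding corner cell from P, and reverse-bump its entry up through P; the value ejected from row 1 is w(i).

So w = 4 2 5 6 3 1 7.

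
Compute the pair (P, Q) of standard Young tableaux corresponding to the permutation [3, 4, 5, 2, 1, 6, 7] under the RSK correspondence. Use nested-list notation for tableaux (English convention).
Insert each entry of the permutation into P by Schensted row insertion, recording in Q the position of each new cell.

Insert 3: appended to row 1. P = [[3]].
Insert 4: appended to row 1. P = [[3, 4]].
Insert 5: appended to row 1. P = [[3, 4, 5]].
Insert 2: 2 bumps 3 from row 1; 3 starts row 2. P = [[2, 4, 5], [3]].
Insert 1: 1 bumps 2 from row 1; 2 bumps 3 from row 2; 3 starts row 3. P = [[1, 4, 5], [2], [3]].
Insert 6: appended to row 1. P = [[1, 4, 5, 6], [2], [3]].
Insert 7: appended to row 1. P = [[1, 4, 5, 6, 7], [2], [3]].

So P = [[1, 4, 5, 6, 7], [2], [3]], Q = [[1, 2, 3, 6, 7], [4], [5]].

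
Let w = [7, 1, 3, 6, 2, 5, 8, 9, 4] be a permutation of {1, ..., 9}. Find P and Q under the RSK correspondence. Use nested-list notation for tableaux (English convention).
P = [[1, 2, 4, 8, 9], [3, 5], [6], [7]], Q = [[1, 3, 4, 7, 8], [2, 6], [5], [9]]

Insert each entry of the permutation into P by Schensted row insertion, recording in Q the position of each new cell.

Insert 7: appended to row 1. P = [[7]], Q = [[1]].
Insert 1: 1 bumps 7 from row 1; 7 starts row 2. P = [[1], [7]], Q = [[1], [2]].
Insert 3: appended to row 1. P = [[1, 3], [7]], Q = [[1, 3], [2]].
Insert 6: appended to row 1. P = [[1, 3, 6], [7]], Q = [[1, 3, 4], [2]].
Insert 2: 2 bumps 3 from row 1; 3 bumps 7 from row 2; 7 starts row 3. P = [[1, 2, 6], [3], [7]], Q = [[1, 3, 4], [2], [5]].
Insert 5: 5 bumps 6 from row 1; 6 appends to row 2. P = [[1, 2, 5], [3, 6], [7]], Q = [[1, 3, 4], [2, 6], [5]].
Insert 8: appended to row 1. P = [[1, 2, 5, 8], [3, 6], [7]], Q = [[1, 3, 4, 7], [2, 6], [5]].
Insert 9: appended to row 1. P = [[1, 2, 5, 8, 9], [3, 6], [7]], Q = [[1, 3, 4, 7, 8], [2, 6], [5]].
Insert 4: 4 bumps 5 from row 1; 5 bumps 6 from row 2; 6 bumps 7 from row 3; 7 starts row 4. P = [[1, 2, 4, 8, 9], [3, 5], [6], [7]], Q = [[1, 3, 4, 7, 8], [2, 6], [5], [9]].

So P = [[1, 2, 4, 8, 9], [3, 5], [6], [7]], Q = [[1, 3, 4, 7, 8], [2, 6], [5], [9]].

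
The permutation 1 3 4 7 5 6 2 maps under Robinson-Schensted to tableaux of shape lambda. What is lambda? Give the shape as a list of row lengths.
Row-insert each entry into an empty tableau.

After inserting 1: P = [[1]].
After inserting 3: P = [[1, 3]].
After inserting 4: P = [[1, 3, 4]].
After inserting 7: P = [[1, 3, 4, 7]].
After inserting 5: P = [[1, 3, 4, 5], [7]].
After inserting 6: P = [[1, 3, 4, 5, 6], [7]].
After inserting 2: P = [[1, 2, 4, 5, 6], [3], [7]].

The final insertion tableau P = [[1, 2, 4, 5, 6], [3], [7]] has shape [5, 1, 1].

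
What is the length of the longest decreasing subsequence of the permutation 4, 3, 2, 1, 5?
4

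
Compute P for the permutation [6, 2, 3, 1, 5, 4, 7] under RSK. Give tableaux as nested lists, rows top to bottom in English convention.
Insert 6: appended to row 1. P = [[6]].
Insert 2: 2 bumps 6 from row 1; 6 starts row 2. P = [[2], [6]].
Insert 3: appended to row 1. P = [[2, 3], [6]].
Insert 1: 1 bumps 2 from row 1; 2 bumps 6 from row 2; 6 starts row 3. P = [[1, 3], [2], [6]].
Insert 5: appended to row 1. P = [[1, 3, 5], [2], [6]].
Insert 4: 4 bumps 5 from row 1; 5 appends to row 2. P = [[1, 3, 4], [2, 5], [6]].
Insert 7: appended to row 1. P = [[1, 3, 4, 7], [2, 5], [6]].

So P = [[1, 3, 4, 7], [2, 5], [6]].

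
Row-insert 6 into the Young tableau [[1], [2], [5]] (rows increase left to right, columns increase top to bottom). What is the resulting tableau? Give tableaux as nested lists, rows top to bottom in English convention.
[[1, 6], [2], [5]]

6 is larger than every entry of row 1, so it is appended to row 1. The new tableau is [[1, 6], [2], [5]].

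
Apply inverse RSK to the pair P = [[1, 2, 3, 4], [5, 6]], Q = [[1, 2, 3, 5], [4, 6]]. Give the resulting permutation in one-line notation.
1 2 5 3 6 4

Reverse the RSK construction: for i from n down to 1, find the cell of Q containing i, remove the entry at that cell from P, and reverse-bump it up through P; the value ejected from row 1 is w(i).

Step i=6: Q has 6 at row 2, column 2; remove 6 from row 2 of P and reverse-bump: 6 enters row 1 and ejects 4. So w(6) = 4. P is now [[1, 2, 3, 6], [5]].
Step i=5: Q has 5 at row 1, column 4; remove that cell from P, ejecting 6. So w(5) = 6. P is now [[1, 2, 3], [5]].
Step i=4: Q has 4 at row 2, column 1; remove 5 from row 2 of P and reverse-bump: 5 enters row 1 and ejects 3. So w(4) = 3. P is now [[1, 2, 5]].
Step i=3: Q has 3 at row 1, column 3; remove that cell from P, ejecting 5. So w(3) = 5. P is now [[1, 2]].
Step i=2: Q has 2 at row 1, column 2; remove that cell from P, ejecting 2. So w(2) = 2. P is now [[1]].
Step i=1: Q has 1 at row 1, column 1; remove that cell from P, ejecting 1. So w(1) = 1. P is now [].

So w = 1 2 5 3 6 4.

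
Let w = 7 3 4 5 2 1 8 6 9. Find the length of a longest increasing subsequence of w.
5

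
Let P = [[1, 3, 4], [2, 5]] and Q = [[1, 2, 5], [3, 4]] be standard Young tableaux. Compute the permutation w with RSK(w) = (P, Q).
2 5 1 3 4

Reverse the RSK construction: for i from n down to 1, find the cell of Q containing i, remove the entry at that cell from P, and reverse-bump it up through P; the value ejected from row 1 is w(i).

Step i=5: Q has 5 at row 1, column 3; remove that cell from P, ejecting 4. So w(5) = 4. P is now [[1, 3], [2, 5]].
Step i=4: Q has 4 at row 2, column 2; remove 5 from row 2 of P and reverse-bump: 5 enters row 1 and ejects 3. So w(4) = 3. P is now [[1, 5], [2]].
Step i=3: Q has 3 at row 2, column 1; remove 2 from row 2 of P and reverse-bump: 2 enters row 1 and ejects 1. So w(3) = 1. P is now [[2, 5]].
Step i=2: Q has 2 at row 1, column 2; remove that cell from P, ejecting 5. So w(2) = 5. P is now [[2]].
Step i=1: Q has 1 at row 1, column 1; remove that cell from P, ejecting 2. So w(1) = 2. P is now [].

So w = 2 5 1 3 4.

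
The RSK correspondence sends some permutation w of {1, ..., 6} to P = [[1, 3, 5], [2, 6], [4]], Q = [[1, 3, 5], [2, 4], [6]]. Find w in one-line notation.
4 2 6 3 5 1

Reverse RSK: for i = n, n-1, ..., 1, locate i in Q, remove the corresponding corner cell from P, and reverse-bump its entry up through P; the value ejected from row 1 is w(i).

So w = 4 2 6 3 5 1.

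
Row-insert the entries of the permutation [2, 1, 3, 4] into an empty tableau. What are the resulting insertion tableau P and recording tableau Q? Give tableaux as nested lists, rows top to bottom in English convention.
Insert each entry of the permutation into P by Schensted row insertion, recording in Q the position of each new cell.

After inserting 2: P = [[2]].
After inserting 1: P = [[1], [2]].
After inserting 3: P = [[1, 3], [2]].
After inserting 4: P = [[1, 3, 4], [2]].

So P = [[1, 3, 4], [2]], Q = [[1, 3, 4], [2]].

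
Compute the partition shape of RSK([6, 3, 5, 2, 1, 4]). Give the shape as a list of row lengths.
[2, 2, 1, 1]

Row-insert each entry into an empty tableau.

After inserting 6: P = [[6]].
After inserting 3: P = [[3], [6]].
After inserting 5: P = [[3, 5], [6]].
After inserting 2: P = [[2, 5], [3], [6]].
After inserting 1: P = [[1, 5], [2], [3], [6]].
After inserting 4: P = [[1, 4], [2, 5], [3], [6]].

The final insertion tableau P = [[1, 4], [2, 5], [3], [6]] has shape [2, 2, 1, 1].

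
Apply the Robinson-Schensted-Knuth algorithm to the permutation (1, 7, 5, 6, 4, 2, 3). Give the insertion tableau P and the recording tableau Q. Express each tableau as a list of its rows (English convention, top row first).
P = [[1, 2, 3], [4, 6], [5], [7]], Q = [[1, 2, 4], [3, 7], [5], [6]]

Insert each entry of the permutation into P by Schensted row insertion, recording in Q the position of each new cell.

Insert 1: appended to row 1. P = [[1]], Q = [[1]].
Insert 7: appended to row 1. P = [[1, 7]], Q = [[1, 2]].
Insert 5: 5 bumps 7 from row 1; 7 starts row 2. P = [[1, 5], [7]], Q = [[1, 2], [3]].
Insert 6: appended to row 1. P = [[1, 5, 6], [7]], Q = [[1, 2, 4], [3]].
Insert 4: 4 bumps 5 from row 1; 5 bumps 7 from row 2; 7 starts row 3. P = [[1, 4, 6], [5], [7]], Q = [[1, 2, 4], [3], [5]].
Insert 2: 2 bumps 4 from row 1; 4 bumps 5 from row 2; 5 bumps 7 from row 3; 7 starts row 4. P = [[1, 2, 6], [4], [5], [7]], Q = [[1, 2, 4], [3], [5], [6]].
Insert 3: 3 bumps 6 from row 1; 6 appends to row 2. P = [[1, 2, 3], [4, 6], [5], [7]], Q = [[1, 2, 4], [3, 7], [5], [6]].

So P = [[1, 2, 3], [4, 6], [5], [7]], Q = [[1, 2, 4], [3, 7], [5], [6]].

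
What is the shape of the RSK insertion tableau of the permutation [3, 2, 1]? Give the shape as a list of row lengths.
RSK row insertion gives P = [[1], [2], [3]], which has shape [1, 1, 1].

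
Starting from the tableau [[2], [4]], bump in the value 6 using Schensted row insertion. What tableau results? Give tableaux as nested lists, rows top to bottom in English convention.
6 is larger than every entry of row 1, so it is appended to row 1. The new tableau is [[2, 6], [4]].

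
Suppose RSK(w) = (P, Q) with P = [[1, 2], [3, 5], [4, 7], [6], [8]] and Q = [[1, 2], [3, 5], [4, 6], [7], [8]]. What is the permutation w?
Reverse the RSK construction: for i from n down to 1, find the cell of Q containing i, remove the entry at that cell from P, and reverse-bump it up through P; the value ejected from row 1 is w(i).

Step i=8: Q has 8 at row 5, column 1; remove 8 from row 5 of P and reverse-bump: 8 enters row 4 and ejects 6; 6 enters row 3 and ejects 4; 4 enters row 2 and ejects 3; 3 enters row 1 and ejects 2. So w(8) = 2. P is now [[1, 3], [4, 5], [6, 7], [8]].
Step i=7: Q has 7 at row 4, column 1; remove 8 from row 4 of P and reverse-bump: 8 enters row 3 and ejects 7; 7 enters row 2 and ejects 5; 5 enters row 1 and ejects 3. So w(7) = 3. P is now [[1, 5], [4, 7], [6, 8]].
Step i=6: Q has 6 at row 3, column 2; remove 8 from row 3 of P and reverse-bump: 8 enters row 2 and ejects 7; 7 enters row 1 and ejects 5. So w(6) = 5. P is now [[1, 7], [4, 8], [6]].
Step i=5: Q has 5 at row 2, column 2; remove 8 from row 2 of P and reverse-bump: 8 enters row 1 and ejects 7. So w(5) = 7. P is now [[1, 8], [4], [6]].
Step i=4: Q has 4 at row 3, column 1; remove 6 from row 3 of P and reverse-bump: 6 enters row 2 and ejects 4; 4 enters row 1 and ejects 1. So w(4) = 1. P is now [[4, 8], [6]].
Step i=3: Q has 3 at row 2, column 1; remove 6 from row 2 of P and reverse-bump: 6 enters row 1 and ejects 4. So w(3) = 4. P is now [[6, 8]].
Step i=2: Q has 2 at row 1, column 2; remove that cell from P, ejecting 8. So w(2) = 8. P is now [[6]].
Step i=1: Q has 1 at row 1, column 1; remove that cell from P, ejecting 6. So w(1) = 6. P is now [].

So w = 6 8 4 1 7 5 3 2.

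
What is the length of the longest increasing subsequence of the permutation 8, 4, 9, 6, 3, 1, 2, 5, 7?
4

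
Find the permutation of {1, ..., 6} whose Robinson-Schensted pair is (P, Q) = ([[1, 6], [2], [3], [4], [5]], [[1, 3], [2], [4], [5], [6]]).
5 4 6 3 2 1

Reverse the RSK construction: for i from n down to 1, find the cell of Q containing i, remove the entry at that cell from P, and reverse-bump it up through P; the value ejected from row 1 is w(i).

Step i=6: Q has 6 at row 5, column 1; remove 5 from row 5 of P and reverse-bump: 5 enters row 4 and ejects 4; 4 enters row 3 and ejects 3; 3 enters row 2 and ejects 2; 2 enters row 1 and ejects 1. So w(6) = 1. P is now [[2, 6], [3], [4], [5]].
Step i=5: Q has 5 at row 4, column 1; remove 5 from row 4 of P and reverse-bump: 5 enters row 3 and ejects 4; 4 enters row 2 and ejects 3; 3 enters row 1 and ejects 2. So w(5) = 2. P is now [[3, 6], [4], [5]].
Step i=4: Q has 4 at row 3, column 1; remove 5 from row 3 of P and reverse-bump: 5 enters row 2 and ejects 4; 4 enters row 1 and ejects 3. So w(4) = 3. P is now [[4, 6], [5]].
Step i=3: Q has 3 at row 1, column 2; remove that cell from P, ejecting 6. So w(3) = 6. P is now [[4], [5]].
Step i=2: Q has 2 at row 2, column 1; remove 5 from row 2 of P and reverse-bump: 5 enters row 1 and ejects 4. So w(2) = 4. P is now [[5]].
Step i=1: Q has 1 at row 1, column 1; remove that cell from P, ejecting 5. So w(1) = 5. P is now [].

So w = 5 4 6 3 2 1.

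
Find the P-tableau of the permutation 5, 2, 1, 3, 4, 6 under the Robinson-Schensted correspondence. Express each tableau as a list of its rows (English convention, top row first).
P = [[1, 3, 4, 6], [2], [5]]

Insert 5: appended to row 1. P = [[5]].
Insert 2: 2 bumps 5 from row 1; 5 starts row 2. P = [[2], [5]].
Insert 1: 1 bumps 2 from row 1; 2 bumps 5 from row 2; 5 starts row 3. P = [[1], [2], [5]].
Insert 3: appended to row 1. P = [[1, 3], [2], [5]].
Insert 4: appended to row 1. P = [[1, 3, 4], [2], [5]].
Insert 6: appended to row 1. P = [[1, 3, 4, 6], [2], [5]].

So P = [[1, 3, 4, 6], [2], [5]].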